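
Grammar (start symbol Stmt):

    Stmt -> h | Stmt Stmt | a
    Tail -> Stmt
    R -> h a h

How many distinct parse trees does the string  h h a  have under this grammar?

Parse trees for h h a:
  [Stmt [Stmt h] [Stmt [Stmt h] [Stmt a]]]
  [Stmt [Stmt [Stmt h] [Stmt h]] [Stmt a]]

2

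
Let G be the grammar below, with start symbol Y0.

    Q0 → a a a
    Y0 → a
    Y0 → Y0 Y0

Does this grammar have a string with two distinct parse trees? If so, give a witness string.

Ambiguous

Witness: a a a

Derivation 1: Y0 ⇒ Y0 Y0 ⇒ a Y0 ⇒ a Y0 Y0 ⇒ a a Y0 ⇒ a a a
Derivation 2: Y0 ⇒ Y0 Y0 ⇒ Y0 Y0 Y0 ⇒ a Y0 Y0 ⇒ a a Y0 ⇒ a a a

Two distinct leftmost derivations for the same string.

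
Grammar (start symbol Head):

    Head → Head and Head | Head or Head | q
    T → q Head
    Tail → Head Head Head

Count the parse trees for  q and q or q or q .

Parse trees for q and q or q or q:
  [Head [Head q] and [Head [Head q] or [Head [Head q] or [Head q]]]]
  [Head [Head q] and [Head [Head [Head q] or [Head q]] or [Head q]]]
  [Head [Head [Head q] and [Head q]] or [Head [Head q] or [Head q]]]
  [Head [Head [Head q] and [Head [Head q] or [Head q]]] or [Head q]]
  [Head [Head [Head [Head q] and [Head q]] or [Head q]] or [Head q]]

5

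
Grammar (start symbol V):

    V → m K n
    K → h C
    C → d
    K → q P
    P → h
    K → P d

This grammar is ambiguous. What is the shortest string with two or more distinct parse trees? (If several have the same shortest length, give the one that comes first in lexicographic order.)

length 4: m h d n has 2 parse trees

Two derivations of m h d n:
  V ⇒ m K n ⇒ m h C n ⇒ m h d n
  V ⇒ m K n ⇒ m P d n ⇒ m h d n

m h d n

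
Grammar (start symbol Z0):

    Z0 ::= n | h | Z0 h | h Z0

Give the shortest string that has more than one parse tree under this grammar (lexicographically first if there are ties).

h h

length 1: no string has ≥2 trees
length 2: h h has 2 parse trees

Two derivations of h h:
  Z0 ⇒ Z0 h ⇒ h h
  Z0 ⇒ h Z0 ⇒ h h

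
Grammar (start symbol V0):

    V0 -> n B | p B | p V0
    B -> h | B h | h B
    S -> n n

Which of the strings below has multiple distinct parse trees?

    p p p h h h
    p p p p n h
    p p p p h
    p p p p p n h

p p p h h h: 4 trees
p p p p n h: 1 tree
p p p p h: 1 tree
p p p p p n h: 1 tree

p p p h h h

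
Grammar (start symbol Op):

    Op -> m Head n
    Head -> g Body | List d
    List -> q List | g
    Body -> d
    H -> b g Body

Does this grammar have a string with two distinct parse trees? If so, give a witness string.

Ambiguous

Witness: m g d n

Derivation 1: Op ⇒ m Head n ⇒ m g Body n ⇒ m g d n
Derivation 2: Op ⇒ m Head n ⇒ m List d n ⇒ m g d n

Two distinct leftmost derivations for the same string.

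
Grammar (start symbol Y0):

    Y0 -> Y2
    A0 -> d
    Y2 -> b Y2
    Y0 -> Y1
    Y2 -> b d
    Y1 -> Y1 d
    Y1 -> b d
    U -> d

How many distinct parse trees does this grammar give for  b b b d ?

1

Parse trees for b b b d:
  [Y0 [Y2 b [Y2 b [Y2 b d]]]]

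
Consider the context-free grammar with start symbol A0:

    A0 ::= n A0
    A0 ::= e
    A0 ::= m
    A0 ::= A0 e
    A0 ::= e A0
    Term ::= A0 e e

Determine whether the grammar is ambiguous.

Ambiguous

Witness: e e

Derivation 1: A0 ⇒ A0 e ⇒ e e
Derivation 2: A0 ⇒ e A0 ⇒ e e

Two distinct leftmost derivations for the same string.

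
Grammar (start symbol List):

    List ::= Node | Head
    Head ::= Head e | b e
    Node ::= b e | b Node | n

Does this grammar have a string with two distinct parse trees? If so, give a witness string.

Witness: b e

Derivation 1: List ⇒ Node ⇒ b e
Derivation 2: List ⇒ Head ⇒ b e

Two distinct leftmost derivations for the same string.

Ambiguous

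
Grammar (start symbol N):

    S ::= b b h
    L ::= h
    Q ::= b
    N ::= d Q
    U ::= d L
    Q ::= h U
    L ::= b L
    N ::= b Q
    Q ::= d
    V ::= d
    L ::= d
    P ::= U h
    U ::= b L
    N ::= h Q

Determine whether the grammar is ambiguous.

Unambiguous

Only N, Q, U, L are reachable from N; ignoring the rest: The reachable rules are right-linear with at most one rule per (nonterminal, next-terminal) pair. Each input token forces the next rule, so parsing is deterministic.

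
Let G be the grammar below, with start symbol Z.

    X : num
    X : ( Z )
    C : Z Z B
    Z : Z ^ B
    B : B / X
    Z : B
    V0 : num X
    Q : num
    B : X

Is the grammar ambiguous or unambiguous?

Unambiguous

(Q, C, V0 are unreachable from Z, so their rules don't affect L(Z).) This is a standard precedence ladder (Z over B over X), with each level left-recursive on its own operator ('^' at Z, '/' at B). That structure is LR(1), hence unambiguous.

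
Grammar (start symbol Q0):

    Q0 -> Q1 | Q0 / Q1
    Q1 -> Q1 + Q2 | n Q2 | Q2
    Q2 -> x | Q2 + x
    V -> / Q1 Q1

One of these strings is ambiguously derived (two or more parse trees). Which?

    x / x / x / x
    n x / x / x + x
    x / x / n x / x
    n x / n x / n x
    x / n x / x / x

n x / x / x + x

x / x / x / x: 1 tree
n x / x / x + x: 2 trees
x / x / n x / x: 1 tree
n x / n x / n x: 1 tree
x / n x / x / x: 1 tree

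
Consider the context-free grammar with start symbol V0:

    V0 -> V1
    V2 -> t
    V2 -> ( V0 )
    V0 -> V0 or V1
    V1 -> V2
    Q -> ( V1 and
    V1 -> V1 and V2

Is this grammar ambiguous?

Unambiguous

(Q is unreachable from V0, so its rules don't affect L(V0).) This is a standard precedence ladder (V0 over V1 over V2), with each level left-recursive on its own operator ('or' at V0, 'and' at V1). That structure is LR(1), hence unambiguous.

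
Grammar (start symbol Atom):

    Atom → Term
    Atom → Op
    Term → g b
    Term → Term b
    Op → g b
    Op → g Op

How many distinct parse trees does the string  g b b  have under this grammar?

1

Parse trees for g b b:
  [Atom [Term [Term g b] b]]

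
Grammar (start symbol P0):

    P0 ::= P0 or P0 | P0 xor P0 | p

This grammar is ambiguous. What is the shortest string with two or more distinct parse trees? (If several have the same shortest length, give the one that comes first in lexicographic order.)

length 1: no string has ≥2 trees
length 3: no string has ≥2 trees
length 5: p or p or p has 2 parse trees

Two derivations of p or p or p:
  P0 ⇒ P0 or P0 ⇒ P0 or P0 or P0 ⇒ p or P0 or P0 ⇒ p or p or P0 ⇒ p or p or p
  P0 ⇒ P0 or P0 ⇒ p or P0 ⇒ p or P0 or P0 ⇒ p or p or P0 ⇒ p or p or p

p or p or p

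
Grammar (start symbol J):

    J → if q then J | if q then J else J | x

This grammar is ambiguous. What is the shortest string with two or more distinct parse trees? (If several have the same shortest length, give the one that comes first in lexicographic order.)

length 1: no string has ≥2 trees
length 4: no string has ≥2 trees
length 6: no string has ≥2 trees
length 7: no string has ≥2 trees
length 9: if q then if q then x else x has 2 parse trees

Two derivations of if q then if q then x else x:
  J ⇒ if q then J ⇒ if q then if q then J else J ⇒ if q then if q then x else J ⇒ if q then if q then x else x
  J ⇒ if q then J else J ⇒ if q then if q then J else J ⇒ if q then if q then x else J ⇒ if q then if q then x else x

if q then if q then x else x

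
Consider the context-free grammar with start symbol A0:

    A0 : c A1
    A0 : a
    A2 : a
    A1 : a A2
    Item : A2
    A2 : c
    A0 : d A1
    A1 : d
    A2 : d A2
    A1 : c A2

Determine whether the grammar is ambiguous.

Unambiguous

(Item is unreachable from A0, so its rules don't affect L(A0).) Restricted to the reachable nonterminals, every rule has the form A → t or A → t B, and no two rules for the same A share a first terminal. The grammar encodes a DFA — one run per string.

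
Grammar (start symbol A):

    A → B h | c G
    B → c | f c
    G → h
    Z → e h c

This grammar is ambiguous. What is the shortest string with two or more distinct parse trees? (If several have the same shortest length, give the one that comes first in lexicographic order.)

c h

length 2: c h has 2 parse trees

Two derivations of c h:
  A ⇒ B h ⇒ c h
  A ⇒ c G ⇒ c h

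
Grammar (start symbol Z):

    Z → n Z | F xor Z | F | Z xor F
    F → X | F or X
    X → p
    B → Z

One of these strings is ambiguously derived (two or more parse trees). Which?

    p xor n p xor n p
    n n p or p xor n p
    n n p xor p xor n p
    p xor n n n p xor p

p xor n n n p xor p

p xor n p xor n p: 1 tree
n n p or p xor n p: 1 tree
n n p xor p xor n p: 1 tree
p xor n n n p xor p: 6 trees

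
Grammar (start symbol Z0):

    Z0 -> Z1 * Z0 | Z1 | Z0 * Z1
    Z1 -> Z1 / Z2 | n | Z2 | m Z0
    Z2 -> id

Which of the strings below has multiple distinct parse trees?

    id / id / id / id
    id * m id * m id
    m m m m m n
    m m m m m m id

id * m id * m id

id / id / id / id: 1 tree
id * m id * m id: 8 trees
m m m m m n: 1 tree
m m m m m m id: 1 tree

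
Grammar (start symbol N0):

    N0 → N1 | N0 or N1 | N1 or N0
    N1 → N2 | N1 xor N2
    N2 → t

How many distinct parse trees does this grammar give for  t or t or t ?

4

Parse trees for t or t or t:
  [N0 [N0 [N0 [N1 [N2 t]]] or [N1 [N2 t]]] or [N1 [N2 t]]]
  [N0 [N0 [N1 [N2 t]] or [N0 [N1 [N2 t]]]] or [N1 [N2 t]]]
  [N0 [N1 [N2 t]] or [N0 [N0 [N1 [N2 t]]] or [N1 [N2 t]]]]
  [N0 [N1 [N2 t]] or [N0 [N1 [N2 t]] or [N0 [N1 [N2 t]]]]]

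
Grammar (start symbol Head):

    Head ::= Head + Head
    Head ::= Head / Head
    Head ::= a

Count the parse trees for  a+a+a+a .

Parse trees for a+a+a+a:
  [Head [Head a] + [Head [Head a] + [Head [Head a] + [Head a]]]]
  [Head [Head a] + [Head [Head [Head a] + [Head a]] + [Head a]]]
  [Head [Head [Head a] + [Head a]] + [Head [Head a] + [Head a]]]
  [Head [Head [Head a] + [Head [Head a] + [Head a]]] + [Head a]]
  [Head [Head [Head [Head a] + [Head a]] + [Head a]] + [Head a]]

5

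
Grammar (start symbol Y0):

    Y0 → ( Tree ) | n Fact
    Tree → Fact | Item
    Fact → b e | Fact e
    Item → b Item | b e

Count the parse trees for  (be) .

2

Parse trees for (be):
  [Y0 ( [Tree [Fact b e]] )]
  [Y0 ( [Tree [Item b e]] )]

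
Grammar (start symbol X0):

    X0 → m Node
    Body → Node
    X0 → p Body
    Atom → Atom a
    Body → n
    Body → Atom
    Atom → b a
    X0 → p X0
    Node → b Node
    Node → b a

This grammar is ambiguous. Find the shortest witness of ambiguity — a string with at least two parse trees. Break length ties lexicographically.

length 2: no string has ≥2 trees
length 3: p b a has 2 parse trees

Two derivations of p b a:
  X0 ⇒ p Body ⇒ p Node ⇒ p b a
  X0 ⇒ p Body ⇒ p Atom ⇒ p b a

p b a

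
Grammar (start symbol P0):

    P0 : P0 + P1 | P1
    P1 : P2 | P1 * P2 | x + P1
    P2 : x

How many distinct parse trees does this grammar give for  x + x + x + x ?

8

Parse trees for x + x + x + x:
  [P0 [P0 [P1 [P2 x]]] + [P1 x + [P1 x + [P1 [P2 x]]]]]
  [P0 [P0 [P0 [P1 [P2 x]]] + [P1 [P2 x]]] + [P1 x + [P1 [P2 x]]]]
  [P0 [P0 [P1 x + [P1 [P2 x]]]] + [P1 x + [P1 [P2 x]]]]
  [P0 [P0 [P0 [P1 [P2 x]]] + [P1 x + [P1 [P2 x]]]] + [P1 [P2 x]]]
  [P0 [P0 [P0 [P0 [P1 [P2 x]]] + [P1 [P2 x]]] + [P1 [P2 x]]] + [P1 [P2 x]]]
  [P0 [P0 [P0 [P1 x + [P1 [P2 x]]]] + [P1 [P2 x]]] + [P1 [P2 x]]]
  [P0 [P0 [P1 x + [P1 x + [P1 [P2 x]]]]] + [P1 [P2 x]]]
  [P0 [P1 x + [P1 x + [P1 x + [P1 [P2 x]]]]]]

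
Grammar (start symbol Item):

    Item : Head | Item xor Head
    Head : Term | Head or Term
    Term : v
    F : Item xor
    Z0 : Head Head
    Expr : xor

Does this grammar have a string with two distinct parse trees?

Only Item, Head, Term are reachable from Item; ignoring the rest: Item → Item xor Head | Head  ;  Head → Head or Term | Term  — a left-associative chain with Term at the bottom. Each string factors uniquely by precedence.

Unambiguous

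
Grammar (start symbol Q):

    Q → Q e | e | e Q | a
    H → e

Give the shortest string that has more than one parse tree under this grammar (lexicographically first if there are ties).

length 1: no string has ≥2 trees
length 2: e e has 2 parse trees

Two derivations of e e:
  Q ⇒ Q e ⇒ e e
  Q ⇒ e Q ⇒ e e

e e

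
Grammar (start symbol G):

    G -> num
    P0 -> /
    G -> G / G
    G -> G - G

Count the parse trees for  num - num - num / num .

5

Parse trees for num - num - num / num:
  [G [G [G num] - [G [G num] - [G num]]] / [G num]]
  [G [G [G [G num] - [G num]] - [G num]] / [G num]]
  [G [G num] - [G [G [G num] - [G num]] / [G num]]]
  [G [G num] - [G [G num] - [G [G num] / [G num]]]]
  [G [G [G num] - [G num]] - [G [G num] / [G num]]]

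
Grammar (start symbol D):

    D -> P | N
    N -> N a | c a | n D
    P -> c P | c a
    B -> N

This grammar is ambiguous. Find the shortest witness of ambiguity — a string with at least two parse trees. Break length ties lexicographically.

length 2: c a has 2 parse trees

Two derivations of c a:
  D ⇒ P ⇒ c a
  D ⇒ N ⇒ c a

c a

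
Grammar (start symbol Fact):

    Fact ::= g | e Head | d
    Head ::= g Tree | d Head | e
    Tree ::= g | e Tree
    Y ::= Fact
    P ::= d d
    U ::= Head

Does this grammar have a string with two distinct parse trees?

(Y, P, U are unreachable from Fact, so their rules don't affect L(Fact).) Each reachable nonterminal has at most one production per leading terminal, and all productions are right-linear; the derivation is determined token-by-token.

Unambiguous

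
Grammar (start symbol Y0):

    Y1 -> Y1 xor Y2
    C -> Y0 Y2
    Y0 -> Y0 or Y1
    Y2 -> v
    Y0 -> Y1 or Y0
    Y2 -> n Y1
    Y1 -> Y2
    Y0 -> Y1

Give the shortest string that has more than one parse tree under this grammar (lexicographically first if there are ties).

length 1: no string has ≥2 trees
length 2: no string has ≥2 trees
length 3: v or v has 2 parse trees

Two derivations of v or v:
  Y0 ⇒ Y0 or Y1 ⇒ Y1 or Y1 ⇒ Y2 or Y1 ⇒ v or Y1 ⇒ v or Y2 ⇒ v or v
  Y0 ⇒ Y1 or Y0 ⇒ Y2 or Y0 ⇒ v or Y0 ⇒ v or Y1 ⇒ v or Y2 ⇒ v or v

v or v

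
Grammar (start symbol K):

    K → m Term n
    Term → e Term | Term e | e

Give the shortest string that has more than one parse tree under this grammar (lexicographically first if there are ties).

length 3: no string has ≥2 trees
length 4: m e e n has 2 parse trees

Two derivations of m e e n:
  K ⇒ m Term n ⇒ m e Term n ⇒ m e e n
  K ⇒ m Term n ⇒ m Term e n ⇒ m e e n

m e e n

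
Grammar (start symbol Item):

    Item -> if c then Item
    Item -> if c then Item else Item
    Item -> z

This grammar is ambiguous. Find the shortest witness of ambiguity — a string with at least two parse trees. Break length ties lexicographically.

if c then if c then z else z

length 1: no string has ≥2 trees
length 4: no string has ≥2 trees
length 6: no string has ≥2 trees
length 7: no string has ≥2 trees
length 9: if c then if c then z else z has 2 parse trees

Two derivations of if c then if c then z else z:
  Item ⇒ if c then Item ⇒ if c then if c then Item else Item ⇒ if c then if c then z else Item ⇒ if c then if c then z else z
  Item ⇒ if c then Item else Item ⇒ if c then if c then Item else Item ⇒ if c then if c then z else Item ⇒ if c then if c then z else z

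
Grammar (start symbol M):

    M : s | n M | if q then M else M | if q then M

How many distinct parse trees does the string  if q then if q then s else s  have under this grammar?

Parse trees for if q then if q then s else s:
  [M if q then [M if q then [M s]] else [M s]]
  [M if q then [M if q then [M s] else [M s]]]

2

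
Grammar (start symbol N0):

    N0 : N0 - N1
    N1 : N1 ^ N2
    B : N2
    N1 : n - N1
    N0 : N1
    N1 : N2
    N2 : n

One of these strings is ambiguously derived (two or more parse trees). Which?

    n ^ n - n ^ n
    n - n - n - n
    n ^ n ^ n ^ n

n ^ n - n ^ n: 1 tree
n - n - n - n: 8 trees
n ^ n ^ n ^ n: 1 tree

n - n - n - n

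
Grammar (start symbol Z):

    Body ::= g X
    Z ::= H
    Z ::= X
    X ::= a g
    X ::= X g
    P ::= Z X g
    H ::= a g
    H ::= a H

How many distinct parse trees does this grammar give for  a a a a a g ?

1

Parse trees for a a a a a g:
  [Z [H a [H a [H a [H a [H a g]]]]]]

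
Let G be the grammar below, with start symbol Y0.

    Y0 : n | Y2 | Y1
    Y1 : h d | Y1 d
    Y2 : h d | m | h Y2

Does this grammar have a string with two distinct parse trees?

Ambiguous

Witness: h d

Derivation 1: Y0 ⇒ Y2 ⇒ h d
Derivation 2: Y0 ⇒ Y1 ⇒ h d

Two distinct leftmost derivations for the same string.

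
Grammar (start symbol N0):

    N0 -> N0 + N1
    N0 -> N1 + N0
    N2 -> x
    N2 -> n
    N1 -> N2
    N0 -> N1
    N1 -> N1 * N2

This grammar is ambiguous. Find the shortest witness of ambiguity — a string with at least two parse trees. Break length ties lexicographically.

n + n

length 1: no string has ≥2 trees
length 3: n + n has 2 parse trees

Two derivations of n + n:
  N0 ⇒ N0 + N1 ⇒ N1 + N1 ⇒ N2 + N1 ⇒ n + N1 ⇒ n + N2 ⇒ n + n
  N0 ⇒ N1 + N0 ⇒ N2 + N0 ⇒ n + N0 ⇒ n + N1 ⇒ n + N2 ⇒ n + n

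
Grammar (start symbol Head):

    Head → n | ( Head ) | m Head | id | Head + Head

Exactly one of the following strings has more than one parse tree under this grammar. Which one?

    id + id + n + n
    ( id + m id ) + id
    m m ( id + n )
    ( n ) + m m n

id + id + n + n

id + id + n + n: 5 trees
( id + m id ) + id: 1 tree
m m ( id + n ): 1 tree
( n ) + m m n: 1 tree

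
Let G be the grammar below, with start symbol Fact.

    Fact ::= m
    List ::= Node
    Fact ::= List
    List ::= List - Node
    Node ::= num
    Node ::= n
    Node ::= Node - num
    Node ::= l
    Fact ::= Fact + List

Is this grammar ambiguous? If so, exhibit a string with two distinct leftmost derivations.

Ambiguous

Witness: l - num

Derivation 1: Fact ⇒ List ⇒ Node ⇒ Node - num ⇒ l - num
Derivation 2: Fact ⇒ List ⇒ List - Node ⇒ Node - Node ⇒ l - Node ⇒ l - num

Two distinct leftmost derivations for the same string.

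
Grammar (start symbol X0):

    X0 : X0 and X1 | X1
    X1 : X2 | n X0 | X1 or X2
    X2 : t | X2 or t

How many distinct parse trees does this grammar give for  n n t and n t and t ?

Parse trees for n n t and n t and t (showing first 6 of 9):
  [X0 [X0 [X1 n [X0 [X1 n [X0 [X1 [X2 t]]]]]]] and [X1 n [X0 [X0 [X1 [X2 t]]] and [X1 [X2 t]]]]]
  [X0 [X0 [X0 [X1 n [X0 [X1 n [X0 [X1 [X2 t]]]]]]] and [X1 n [X0 [X1 [X2 t]]]]] and [X1 [X2 t]]]
  [X0 [X0 [X1 n [X0 [X0 [X1 n [X0 [X1 [X2 t]]]]] and [X1 n [X0 [X1 [X2 t]]]]]]] and [X1 [X2 t]]]
  [X0 [X0 [X1 n [X0 [X1 n [X0 [X0 [X1 [X2 t]]] and [X1 n [X0 [X1 [X2 t]]]]]]]]] and [X1 [X2 t]]]
  [X0 [X1 n [X0 [X0 [X1 n [X0 [X1 [X2 t]]]]] and [X1 n [X0 [X0 [X1 [X2 t]]] and [X1 [X2 t]]]]]]]
  [X0 [X1 n [X0 [X0 [X0 [X1 n [X0 [X1 [X2 t]]]]] and [X1 n [X0 [X1 [X2 t]]]]] and [X1 [X2 t]]]]]

9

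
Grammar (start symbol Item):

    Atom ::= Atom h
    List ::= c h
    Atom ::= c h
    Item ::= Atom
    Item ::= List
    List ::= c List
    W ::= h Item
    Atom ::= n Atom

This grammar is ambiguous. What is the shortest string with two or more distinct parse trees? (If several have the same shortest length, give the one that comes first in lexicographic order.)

length 2: c h has 2 parse trees

Two derivations of c h:
  Item ⇒ Atom ⇒ c h
  Item ⇒ List ⇒ c h

c h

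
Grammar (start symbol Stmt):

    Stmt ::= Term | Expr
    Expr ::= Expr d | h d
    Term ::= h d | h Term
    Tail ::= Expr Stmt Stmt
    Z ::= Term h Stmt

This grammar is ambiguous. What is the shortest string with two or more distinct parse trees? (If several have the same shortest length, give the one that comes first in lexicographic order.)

h d

length 2: h d has 2 parse trees

Two derivations of h d:
  Stmt ⇒ Term ⇒ h d
  Stmt ⇒ Expr ⇒ h d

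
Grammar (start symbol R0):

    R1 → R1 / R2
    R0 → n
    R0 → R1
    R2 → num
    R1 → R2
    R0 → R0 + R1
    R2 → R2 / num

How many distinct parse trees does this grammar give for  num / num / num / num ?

8

Parse trees for num / num / num / num:
  [R0 [R1 [R1 [R2 num]] / [R2 [R2 [R2 num] / num] / num]]]
  [R0 [R1 [R1 [R1 [R2 num]] / [R2 num]] / [R2 [R2 num] / num]]]
  [R0 [R1 [R1 [R2 [R2 num] / num]] / [R2 [R2 num] / num]]]
  [R0 [R1 [R1 [R1 [R2 num]] / [R2 [R2 num] / num]] / [R2 num]]]
  [R0 [R1 [R1 [R1 [R1 [R2 num]] / [R2 num]] / [R2 num]] / [R2 num]]]
  [R0 [R1 [R1 [R1 [R2 [R2 num] / num]] / [R2 num]] / [R2 num]]]
  [R0 [R1 [R1 [R2 [R2 [R2 num] / num] / num]] / [R2 num]]]
  [R0 [R1 [R2 [R2 [R2 [R2 num] / num] / num] / num]]]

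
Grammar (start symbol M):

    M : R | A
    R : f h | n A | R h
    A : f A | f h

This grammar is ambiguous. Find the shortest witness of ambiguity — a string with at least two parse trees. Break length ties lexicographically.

f h

length 2: f h has 2 parse trees

Two derivations of f h:
  M ⇒ R ⇒ f h
  M ⇒ A ⇒ f h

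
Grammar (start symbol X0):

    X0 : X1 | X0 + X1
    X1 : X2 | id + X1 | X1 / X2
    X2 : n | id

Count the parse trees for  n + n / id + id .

1

Parse trees for n + n / id + id:
  [X0 [X0 [X0 [X1 [X2 n]]] + [X1 [X1 [X2 n]] / [X2 id]]] + [X1 [X2 id]]]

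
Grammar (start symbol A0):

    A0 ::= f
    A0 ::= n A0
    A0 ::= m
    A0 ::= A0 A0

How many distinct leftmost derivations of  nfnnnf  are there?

Parse trees for nfnnnf:
  [A0 n [A0 [A0 f] [A0 n [A0 n [A0 n [A0 f]]]]]]
  [A0 [A0 n [A0 f]] [A0 n [A0 n [A0 n [A0 f]]]]]

2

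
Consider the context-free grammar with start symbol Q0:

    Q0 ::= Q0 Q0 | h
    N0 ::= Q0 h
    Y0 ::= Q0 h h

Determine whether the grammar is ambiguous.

Ambiguous

Witness: h h h

Derivation 1: Q0 ⇒ Q0 Q0 ⇒ Q0 Q0 Q0 ⇒ h Q0 Q0 ⇒ h h Q0 ⇒ h h h
Derivation 2: Q0 ⇒ Q0 Q0 ⇒ h Q0 ⇒ h Q0 Q0 ⇒ h h Q0 ⇒ h h h

Two distinct leftmost derivations for the same string.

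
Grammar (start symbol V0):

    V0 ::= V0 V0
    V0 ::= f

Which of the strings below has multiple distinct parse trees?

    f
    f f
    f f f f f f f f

f f f f f f f f

f: 1 tree
f f: 1 tree
f f f f f f f f: 429 trees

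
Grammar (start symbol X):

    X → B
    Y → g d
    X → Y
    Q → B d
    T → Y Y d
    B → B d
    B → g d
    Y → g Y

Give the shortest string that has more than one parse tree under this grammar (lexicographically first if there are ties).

g d

length 2: g d has 2 parse trees

Two derivations of g d:
  X ⇒ B ⇒ g d
  X ⇒ Y ⇒ g d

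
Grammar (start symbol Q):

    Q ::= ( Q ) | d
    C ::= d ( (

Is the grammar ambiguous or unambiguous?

Only Q is reachable from Q; ignoring the rest: Each string is a nest of matched brackets around a single atom. An opening bracket forces the recursive rule; an atom forces the base rule.

Unambiguous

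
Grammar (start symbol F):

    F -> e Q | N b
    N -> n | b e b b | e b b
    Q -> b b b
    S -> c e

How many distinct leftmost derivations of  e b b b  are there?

2

Parse trees for e b b b:
  [F e [Q b b b]]
  [F [N e b b] b]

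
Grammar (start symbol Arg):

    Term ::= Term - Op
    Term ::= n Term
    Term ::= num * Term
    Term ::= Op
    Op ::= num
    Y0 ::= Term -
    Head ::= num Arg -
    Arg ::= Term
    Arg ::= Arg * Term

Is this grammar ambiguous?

Witness: num * num

Derivation 1: Arg ⇒ Term ⇒ num * Term ⇒ num * Op ⇒ num * num
Derivation 2: Arg ⇒ Arg * Term ⇒ Term * Term ⇒ Op * Term ⇒ num * Term ⇒ num * Op ⇒ num * num

Two distinct leftmost derivations for the same string.

Ambiguous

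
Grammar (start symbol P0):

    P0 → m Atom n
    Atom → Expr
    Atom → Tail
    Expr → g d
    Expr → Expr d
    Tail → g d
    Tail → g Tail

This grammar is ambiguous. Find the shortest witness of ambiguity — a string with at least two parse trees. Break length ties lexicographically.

length 4: m g d n has 2 parse trees

Two derivations of m g d n:
  P0 ⇒ m Atom n ⇒ m Expr n ⇒ m g d n
  P0 ⇒ m Atom n ⇒ m Tail n ⇒ m g d n

m g d n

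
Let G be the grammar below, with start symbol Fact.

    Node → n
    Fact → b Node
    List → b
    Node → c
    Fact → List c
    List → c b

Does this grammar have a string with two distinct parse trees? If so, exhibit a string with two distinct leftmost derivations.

Ambiguous

Witness: b c

Derivation 1: Fact ⇒ b Node ⇒ b c
Derivation 2: Fact ⇒ List c ⇒ b c

Two distinct leftmost derivations for the same string.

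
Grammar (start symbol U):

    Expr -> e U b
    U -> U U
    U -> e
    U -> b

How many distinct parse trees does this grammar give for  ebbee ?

Parse trees for ebbee (showing first 6 of 14):
  [U [U e] [U [U b] [U [U b] [U [U e] [U e]]]]]
  [U [U e] [U [U b] [U [U [U b] [U e]] [U e]]]]
  [U [U e] [U [U [U b] [U b]] [U [U e] [U e]]]]
  [U [U e] [U [U [U b] [U [U b] [U e]]] [U e]]]
  [U [U e] [U [U [U [U b] [U b]] [U e]] [U e]]]
  [U [U [U e] [U b]] [U [U b] [U [U e] [U e]]]]

14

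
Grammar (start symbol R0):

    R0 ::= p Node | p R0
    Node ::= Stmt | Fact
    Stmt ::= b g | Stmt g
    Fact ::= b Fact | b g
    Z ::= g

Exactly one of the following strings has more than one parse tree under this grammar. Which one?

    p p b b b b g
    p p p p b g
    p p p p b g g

p p p p b g

p p b b b b g: 1 tree
p p p p b g: 2 trees
p p p p b g g: 1 tree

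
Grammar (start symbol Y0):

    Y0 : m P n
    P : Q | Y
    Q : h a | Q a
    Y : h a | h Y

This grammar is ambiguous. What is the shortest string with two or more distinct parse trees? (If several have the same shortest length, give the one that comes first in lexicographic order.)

length 4: m h a n has 2 parse trees

Two derivations of m h a n:
  Y0 ⇒ m P n ⇒ m Q n ⇒ m h a n
  Y0 ⇒ m P n ⇒ m Y n ⇒ m h a n

m h a n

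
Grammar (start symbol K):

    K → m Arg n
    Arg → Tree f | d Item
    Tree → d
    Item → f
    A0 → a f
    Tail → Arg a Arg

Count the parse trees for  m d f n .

Parse trees for m d f n:
  [K m [Arg [Tree d] f] n]
  [K m [Arg d [Item f]] n]

2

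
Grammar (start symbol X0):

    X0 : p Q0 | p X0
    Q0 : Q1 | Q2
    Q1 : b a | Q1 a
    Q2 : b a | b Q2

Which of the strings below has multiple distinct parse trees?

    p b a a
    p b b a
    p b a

p b a

p b a a: 1 tree
p b b a: 1 tree
p b a: 2 trees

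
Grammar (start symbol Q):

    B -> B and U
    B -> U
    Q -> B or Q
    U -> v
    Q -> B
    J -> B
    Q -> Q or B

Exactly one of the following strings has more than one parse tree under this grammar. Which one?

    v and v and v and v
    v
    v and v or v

v and v and v and v: 1 tree
v: 1 tree
v and v or v: 2 trees

v and v or v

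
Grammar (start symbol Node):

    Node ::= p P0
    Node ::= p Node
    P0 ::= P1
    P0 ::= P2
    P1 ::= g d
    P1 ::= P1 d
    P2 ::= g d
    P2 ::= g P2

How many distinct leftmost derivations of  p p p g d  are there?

2

Parse trees for p p p g d:
  [Node p [Node p [Node p [P0 [P1 g d]]]]]
  [Node p [Node p [Node p [P0 [P2 g d]]]]]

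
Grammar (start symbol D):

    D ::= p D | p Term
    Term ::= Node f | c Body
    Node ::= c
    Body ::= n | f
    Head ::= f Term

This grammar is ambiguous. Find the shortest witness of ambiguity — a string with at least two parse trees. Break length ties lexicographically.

length 3: p c f has 2 parse trees

Two derivations of p c f:
  D ⇒ p Term ⇒ p Node f ⇒ p c f
  D ⇒ p Term ⇒ p c Body ⇒ p c f

p c f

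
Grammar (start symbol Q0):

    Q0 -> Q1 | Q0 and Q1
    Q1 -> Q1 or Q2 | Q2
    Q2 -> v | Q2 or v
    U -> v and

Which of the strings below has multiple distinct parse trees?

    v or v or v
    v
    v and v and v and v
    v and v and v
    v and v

v or v or v: 4 trees
v: 1 tree
v and v and v and v: 1 tree
v and v and v: 1 tree
v and v: 1 tree

v or v or v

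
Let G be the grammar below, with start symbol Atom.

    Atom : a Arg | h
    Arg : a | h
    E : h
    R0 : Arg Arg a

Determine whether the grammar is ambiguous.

(E, R0 are unreachable from Atom, so their rules don't affect L(Atom).) Each reachable nonterminal has at most one production per leading terminal, and all productions are right-linear; the derivation is determined token-by-token.

Unambiguous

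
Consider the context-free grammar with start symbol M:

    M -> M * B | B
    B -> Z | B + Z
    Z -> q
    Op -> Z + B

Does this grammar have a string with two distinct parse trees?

Only M, B, Z are reachable from M; ignoring the rest: The grammar is stratified — M handles '*' (left-recursive), B handles '+', Z atoms. Each operator has a fixed associativity and precedence level, so every string has one parse.

Unambiguous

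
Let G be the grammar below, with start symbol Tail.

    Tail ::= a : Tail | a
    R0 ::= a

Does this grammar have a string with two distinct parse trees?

Unambiguous

Only Tail is reachable from Tail; ignoring the rest: The reachable grammar is A → atom sep A | atom. Each atom is followed by either the separator (recurse) or end-of-string (stop) — no choice point.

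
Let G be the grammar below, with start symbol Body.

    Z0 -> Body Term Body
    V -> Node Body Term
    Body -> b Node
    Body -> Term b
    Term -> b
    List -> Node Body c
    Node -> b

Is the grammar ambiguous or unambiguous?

Witness: b b

Derivation 1: Body ⇒ b Node ⇒ b b
Derivation 2: Body ⇒ Term b ⇒ b b

Two distinct leftmost derivations for the same string.

Ambiguous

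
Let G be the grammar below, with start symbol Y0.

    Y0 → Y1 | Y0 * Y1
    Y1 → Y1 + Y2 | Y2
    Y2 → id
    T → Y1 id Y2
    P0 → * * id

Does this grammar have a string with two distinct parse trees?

Only Y0, Y1, Y2 are reachable from Y0; ignoring the rest: This is a standard precedence ladder (Y0 over Y1 over Y2), with each level left-recursive on its own operator ('*' at Y0, '+' at Y1). That structure is LR(1), hence unambiguous.

Unambiguous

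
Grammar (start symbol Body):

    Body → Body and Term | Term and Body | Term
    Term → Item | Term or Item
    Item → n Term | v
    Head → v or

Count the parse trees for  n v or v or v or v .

Parse trees for n v or v or v or v:
  [Body [Term [Item n [Term [Term [Term [Term [Item v]] or [Item v]] or [Item v]] or [Item v]]]]]
  [Body [Term [Term [Item n [Term [Term [Term [Item v]] or [Item v]] or [Item v]]]] or [Item v]]]
  [Body [Term [Term [Term [Item n [Term [Term [Item v]] or [Item v]]]] or [Item v]] or [Item v]]]
  [Body [Term [Term [Term [Term [Item n [Term [Item v]]]] or [Item v]] or [Item v]] or [Item v]]]

4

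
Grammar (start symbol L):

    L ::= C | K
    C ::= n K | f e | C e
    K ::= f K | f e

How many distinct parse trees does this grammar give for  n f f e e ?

1

Parse trees for n f f e e:
  [L [C [C n [K f [K f e]]] e]]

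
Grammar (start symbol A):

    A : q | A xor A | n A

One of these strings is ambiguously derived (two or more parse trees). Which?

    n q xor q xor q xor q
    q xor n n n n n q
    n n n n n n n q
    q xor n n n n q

n q xor q xor q xor q

n q xor q xor q xor q: 14 trees
q xor n n n n n q: 1 tree
n n n n n n n q: 1 tree
q xor n n n n q: 1 tree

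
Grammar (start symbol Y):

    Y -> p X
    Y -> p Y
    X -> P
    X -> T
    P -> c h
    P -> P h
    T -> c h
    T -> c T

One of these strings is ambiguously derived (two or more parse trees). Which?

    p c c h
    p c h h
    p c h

p c h

p c c h: 1 tree
p c h h: 1 tree
p c h: 2 trees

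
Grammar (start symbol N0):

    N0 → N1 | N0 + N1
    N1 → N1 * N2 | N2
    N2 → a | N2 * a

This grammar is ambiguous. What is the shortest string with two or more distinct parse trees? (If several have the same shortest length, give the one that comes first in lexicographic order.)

a * a

length 1: no string has ≥2 trees
length 3: a * a has 2 parse trees

Two derivations of a * a:
  N0 ⇒ N1 ⇒ N1 * N2 ⇒ N2 * N2 ⇒ a * N2 ⇒ a * a
  N0 ⇒ N1 ⇒ N2 ⇒ N2 * a ⇒ a * a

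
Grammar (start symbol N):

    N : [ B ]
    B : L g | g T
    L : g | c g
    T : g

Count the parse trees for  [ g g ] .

Parse trees for [ g g ]:
  [N [ [B [L g] g] ]]
  [N [ [B g [T g]] ]]

2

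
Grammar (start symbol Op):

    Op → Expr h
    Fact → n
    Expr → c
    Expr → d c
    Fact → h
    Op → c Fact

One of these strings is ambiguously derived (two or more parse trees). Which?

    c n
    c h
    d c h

c n: 1 tree
c h: 2 trees
d c h: 1 tree

c h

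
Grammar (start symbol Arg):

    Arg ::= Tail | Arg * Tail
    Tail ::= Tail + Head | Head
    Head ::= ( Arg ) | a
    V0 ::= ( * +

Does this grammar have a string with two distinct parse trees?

(V0 is unreachable from Arg, so its rules don't affect L(Arg).) Arg → Arg * Tail | Tail  ;  Tail → Tail + Head | Head  — a left-associative chain with Head at the bottom. Each string factors uniquely by precedence.

Unambiguous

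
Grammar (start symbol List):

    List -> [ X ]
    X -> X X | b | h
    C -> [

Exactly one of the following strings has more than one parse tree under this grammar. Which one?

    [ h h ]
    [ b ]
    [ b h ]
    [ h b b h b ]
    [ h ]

[ h h ]: 1 tree
[ b ]: 1 tree
[ b h ]: 1 tree
[ h b b h b ]: 14 trees
[ h ]: 1 tree

[ h b b h b ]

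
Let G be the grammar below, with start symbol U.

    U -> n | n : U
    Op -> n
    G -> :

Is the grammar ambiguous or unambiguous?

Only U is reachable from U; ignoring the rest: Right-recursive list with a separator: after each atom, whether the separator follows determines the rule. One parse per string.

Unambiguous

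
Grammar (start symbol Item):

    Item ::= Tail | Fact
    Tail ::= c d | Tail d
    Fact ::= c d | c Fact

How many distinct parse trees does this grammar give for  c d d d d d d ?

Parse trees for c d d d d d d:
  [Item [Tail [Tail [Tail [Tail [Tail [Tail c d] d] d] d] d] d]]

1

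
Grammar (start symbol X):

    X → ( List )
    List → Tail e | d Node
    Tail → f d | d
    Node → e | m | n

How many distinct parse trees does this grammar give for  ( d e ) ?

2

Parse trees for ( d e ):
  [X ( [List [Tail d] e] )]
  [X ( [List d [Node e]] )]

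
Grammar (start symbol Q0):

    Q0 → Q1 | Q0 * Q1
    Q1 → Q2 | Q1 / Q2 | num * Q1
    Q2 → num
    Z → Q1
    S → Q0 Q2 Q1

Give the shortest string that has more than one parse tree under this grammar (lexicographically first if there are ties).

num * num

length 1: no string has ≥2 trees
length 3: num * num has 2 parse trees

Two derivations of num * num:
  Q0 ⇒ Q1 ⇒ num * Q1 ⇒ num * Q2 ⇒ num * num
  Q0 ⇒ Q0 * Q1 ⇒ Q1 * Q1 ⇒ Q2 * Q1 ⇒ num * Q1 ⇒ num * Q2 ⇒ num * num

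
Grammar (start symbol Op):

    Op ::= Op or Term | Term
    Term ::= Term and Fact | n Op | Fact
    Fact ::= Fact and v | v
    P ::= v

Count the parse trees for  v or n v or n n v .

2

Parse trees for v or n v or n n v:
  [Op [Op [Term [Fact v]]] or [Term n [Op [Op [Term [Fact v]]] or [Term n [Op [Term n [Op [Term [Fact v]]]]]]]]]
  [Op [Op [Op [Term [Fact v]]] or [Term n [Op [Term [Fact v]]]]] or [Term n [Op [Term n [Op [Term [Fact v]]]]]]]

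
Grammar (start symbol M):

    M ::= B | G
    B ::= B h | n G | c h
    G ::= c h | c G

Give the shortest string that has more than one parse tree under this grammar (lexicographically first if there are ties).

c h

length 2: c h has 2 parse trees

Two derivations of c h:
  M ⇒ B ⇒ c h
  M ⇒ G ⇒ c h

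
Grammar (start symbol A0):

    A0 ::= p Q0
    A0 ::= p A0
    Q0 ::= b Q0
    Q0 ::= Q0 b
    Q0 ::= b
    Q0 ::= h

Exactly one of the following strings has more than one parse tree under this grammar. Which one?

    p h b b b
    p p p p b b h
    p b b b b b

p h b b b: 1 tree
p p p p b b h: 1 tree
p b b b b b: 16 trees

p b b b b b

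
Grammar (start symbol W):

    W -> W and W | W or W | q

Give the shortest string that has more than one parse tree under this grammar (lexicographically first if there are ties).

length 1: no string has ≥2 trees
length 3: no string has ≥2 trees
length 5: q and q and q has 2 parse trees

Two derivations of q and q and q:
  W ⇒ W and W ⇒ W and W and W ⇒ q and W and W ⇒ q and q and W ⇒ q and q and q
  W ⇒ W and W ⇒ q and W ⇒ q and W and W ⇒ q and q and W ⇒ q and q and q

q and q and q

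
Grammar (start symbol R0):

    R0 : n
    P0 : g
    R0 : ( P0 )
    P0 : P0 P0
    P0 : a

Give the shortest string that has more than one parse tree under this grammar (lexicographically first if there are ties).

length 1: no string has ≥2 trees
length 3: no string has ≥2 trees
length 4: no string has ≥2 trees
length 5: ( a a a ) has 2 parse trees

Two derivations of ( a a a ):
  R0 ⇒ ( P0 ) ⇒ ( P0 P0 ) ⇒ ( P0 P0 P0 ) ⇒ ( a P0 P0 ) ⇒ ( a a P0 ) ⇒ ( a a a )
  R0 ⇒ ( P0 ) ⇒ ( P0 P0 ) ⇒ ( a P0 ) ⇒ ( a P0 P0 ) ⇒ ( a a P0 ) ⇒ ( a a a )

( a a a )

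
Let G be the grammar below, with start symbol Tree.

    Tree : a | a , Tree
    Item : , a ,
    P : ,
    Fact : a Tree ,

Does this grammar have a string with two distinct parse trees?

(Item, P, Fact are unreachable from Tree, so their rules don't affect L(Tree).) Right-recursive list with a separator: after each atom, whether the separator follows determines the rule. One parse per string.

Unambiguous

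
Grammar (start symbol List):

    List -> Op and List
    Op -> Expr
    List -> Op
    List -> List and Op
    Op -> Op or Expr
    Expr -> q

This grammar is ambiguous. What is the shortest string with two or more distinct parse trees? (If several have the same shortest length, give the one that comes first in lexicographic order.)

length 1: no string has ≥2 trees
length 3: q and q has 2 parse trees

Two derivations of q and q:
  List ⇒ Op and List ⇒ Expr and List ⇒ q and List ⇒ q and Op ⇒ q and Expr ⇒ q and q
  List ⇒ List and Op ⇒ Op and Op ⇒ Expr and Op ⇒ q and Op ⇒ q and Expr ⇒ q and q

q and q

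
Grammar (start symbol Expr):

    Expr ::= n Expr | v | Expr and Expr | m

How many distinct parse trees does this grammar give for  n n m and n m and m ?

Parse trees for n n m and n m and m (showing first 6 of 12):
  [Expr n [Expr n [Expr [Expr m] and [Expr n [Expr [Expr m] and [Expr m]]]]]]
  [Expr n [Expr n [Expr [Expr m] and [Expr [Expr n [Expr m]] and [Expr m]]]]]
  [Expr n [Expr n [Expr [Expr [Expr m] and [Expr n [Expr m]]] and [Expr m]]]]
  [Expr n [Expr [Expr n [Expr m]] and [Expr n [Expr [Expr m] and [Expr m]]]]]
  [Expr n [Expr [Expr n [Expr m]] and [Expr [Expr n [Expr m]] and [Expr m]]]]
  [Expr n [Expr [Expr n [Expr [Expr m] and [Expr n [Expr m]]]] and [Expr m]]]

12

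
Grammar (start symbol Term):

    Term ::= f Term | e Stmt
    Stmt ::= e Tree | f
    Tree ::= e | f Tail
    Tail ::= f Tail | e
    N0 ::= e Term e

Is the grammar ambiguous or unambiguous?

Unambiguous

(N0 is unreachable from Term, so its rules don't affect L(Term).) The reachable rules are right-linear with at most one rule per (nonterminal, next-terminal) pair. Each input token forces the next rule, so parsing is deterministic.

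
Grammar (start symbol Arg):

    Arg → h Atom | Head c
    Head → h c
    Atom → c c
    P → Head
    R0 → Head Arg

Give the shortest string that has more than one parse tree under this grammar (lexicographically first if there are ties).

h c c

length 3: h c c has 2 parse trees

Two derivations of h c c:
  Arg ⇒ h Atom ⇒ h c c
  Arg ⇒ Head c ⇒ h c c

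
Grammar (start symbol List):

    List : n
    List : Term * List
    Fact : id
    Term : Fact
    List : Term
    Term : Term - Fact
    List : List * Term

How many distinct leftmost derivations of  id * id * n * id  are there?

Parse trees for id * id * n * id:
  [List [Term [Fact id]] * [List [Term [Fact id]] * [List [List n] * [Term [Fact id]]]]]
  [List [Term [Fact id]] * [List [List [Term [Fact id]] * [List n]] * [Term [Fact id]]]]
  [List [List [Term [Fact id]] * [List [Term [Fact id]] * [List n]]] * [Term [Fact id]]]

3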